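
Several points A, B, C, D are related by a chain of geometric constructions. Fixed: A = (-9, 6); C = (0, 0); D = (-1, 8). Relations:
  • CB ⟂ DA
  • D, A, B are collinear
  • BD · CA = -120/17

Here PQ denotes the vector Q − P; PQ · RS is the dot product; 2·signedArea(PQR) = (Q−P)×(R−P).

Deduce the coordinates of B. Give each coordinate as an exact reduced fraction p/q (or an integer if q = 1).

B = (-33/17, 132/17)

1. B_x = -33/17  [D, A, B are collinear ∩ CB ⟂ DA]
2. B_y = 132/17  [D, A, B are collinear ∩ CB ⟂ DA]
   → B = (-33/17, 132/17)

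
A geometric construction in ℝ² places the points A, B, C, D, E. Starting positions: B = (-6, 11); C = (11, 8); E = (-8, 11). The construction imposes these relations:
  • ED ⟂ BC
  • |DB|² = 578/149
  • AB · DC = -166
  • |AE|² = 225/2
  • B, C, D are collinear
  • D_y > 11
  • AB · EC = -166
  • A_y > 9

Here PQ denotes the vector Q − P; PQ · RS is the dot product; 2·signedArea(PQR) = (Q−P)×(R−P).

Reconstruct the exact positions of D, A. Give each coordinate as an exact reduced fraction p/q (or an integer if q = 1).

A = (5/2, 19/2)
D = (-1183/149, 1690/149)

1. D_x = -1183/149  [B, C, D are collinear ∩ ED ⟂ BC]
2. D_y = 1690/149  [B, C, D are collinear ∩ ED ⟂ BC]
   → D = (-1183/149, 1690/149)
3. A_x = 5/2  [AB · EC = -166 ∩ AB · DC = -166]
4. A_y = 19/2  [AB · EC = -166 ∩ AB · DC = -166]
   → A = (5/2, 19/2)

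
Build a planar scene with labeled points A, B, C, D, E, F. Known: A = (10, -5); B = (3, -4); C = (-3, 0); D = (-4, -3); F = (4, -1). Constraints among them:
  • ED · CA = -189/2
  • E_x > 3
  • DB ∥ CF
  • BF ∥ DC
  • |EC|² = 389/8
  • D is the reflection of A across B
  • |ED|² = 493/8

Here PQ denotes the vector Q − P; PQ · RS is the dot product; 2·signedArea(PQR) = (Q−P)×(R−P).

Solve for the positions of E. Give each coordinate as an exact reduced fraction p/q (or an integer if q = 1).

1. E_x = 15/4  [line -13·x + 5·y + 115/2 = 0 ∩ |ED|² = 493/8]
2. E_y = -7/4  [line -13·x + 5·y + 115/2 = 0 ∩ |ED|² = 493/8]
   → E = (15/4, -7/4)

E = (15/4, -7/4)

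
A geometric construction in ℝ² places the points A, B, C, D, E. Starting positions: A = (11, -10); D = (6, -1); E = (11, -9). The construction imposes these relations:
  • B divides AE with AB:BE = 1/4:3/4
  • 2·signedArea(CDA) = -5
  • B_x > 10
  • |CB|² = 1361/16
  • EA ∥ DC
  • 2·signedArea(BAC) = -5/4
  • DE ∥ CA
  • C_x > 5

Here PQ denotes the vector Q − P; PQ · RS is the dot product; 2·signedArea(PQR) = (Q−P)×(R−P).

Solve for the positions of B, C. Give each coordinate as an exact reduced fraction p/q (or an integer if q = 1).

B = (11, -39/4)
C = (6, -2)

1. B_x = 11  [B divides AE with AB:BE = 1/4:3/4]
2. B_y = -39/4  [B divides AE with AB:BE = 1/4:3/4]
   → B = (11, -39/4)
3. C_x = 6  [DE ∥ CA ∩ EA ∥ DC]
4. C_y = -2  [DE ∥ CA ∩ EA ∥ DC]
   → C = (6, -2)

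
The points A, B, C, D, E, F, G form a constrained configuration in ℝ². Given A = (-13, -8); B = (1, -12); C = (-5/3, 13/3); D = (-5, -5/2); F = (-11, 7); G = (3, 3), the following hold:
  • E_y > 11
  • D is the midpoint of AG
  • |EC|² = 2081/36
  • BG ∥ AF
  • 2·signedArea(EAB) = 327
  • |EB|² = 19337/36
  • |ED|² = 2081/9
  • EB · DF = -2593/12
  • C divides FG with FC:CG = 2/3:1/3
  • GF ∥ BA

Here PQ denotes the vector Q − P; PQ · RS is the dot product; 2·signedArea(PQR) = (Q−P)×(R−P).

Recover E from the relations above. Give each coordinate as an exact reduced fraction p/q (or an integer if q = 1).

1. E_x = 5/3  [EB · DF = -2593/12 ∩ 2·signedArea(EAB) = 327]
2. E_y = 67/6  [EB · DF = -2593/12 ∩ 2·signedArea(EAB) = 327]
   → E = (5/3, 67/6)

E = (5/3, 67/6)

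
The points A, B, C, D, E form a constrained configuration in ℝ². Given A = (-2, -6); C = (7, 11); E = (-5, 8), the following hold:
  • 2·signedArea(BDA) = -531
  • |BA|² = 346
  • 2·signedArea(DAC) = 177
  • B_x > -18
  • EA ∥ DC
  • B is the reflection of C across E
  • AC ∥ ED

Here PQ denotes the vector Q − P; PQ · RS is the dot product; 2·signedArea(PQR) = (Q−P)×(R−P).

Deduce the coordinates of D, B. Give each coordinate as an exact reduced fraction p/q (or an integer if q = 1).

B = (-17, 5)
D = (4, 25)

1. D_x = 4  [EA ∥ DC ∩ AC ∥ ED]
2. D_y = 25  [EA ∥ DC ∩ AC ∥ ED]
   → D = (4, 25)
3. B_x = -17  [B is the reflection of C across E]
4. B_y = 5  [B is the reflection of C across E]
   → B = (-17, 5)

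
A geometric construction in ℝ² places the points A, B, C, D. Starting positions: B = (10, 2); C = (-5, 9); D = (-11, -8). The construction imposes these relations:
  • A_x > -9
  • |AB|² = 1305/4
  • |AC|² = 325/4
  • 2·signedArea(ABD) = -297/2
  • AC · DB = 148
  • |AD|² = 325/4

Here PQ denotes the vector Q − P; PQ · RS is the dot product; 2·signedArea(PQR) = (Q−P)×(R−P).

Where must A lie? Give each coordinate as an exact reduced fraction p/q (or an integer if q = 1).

A = (-8, 1/2)

1. A_x = -8  [AC · DB = 148 ∩ 2·signedArea(ABD) = -297/2]
2. A_y = 1/2  [AC · DB = 148 ∩ 2·signedArea(ABD) = -297/2]
   → A = (-8, 1/2)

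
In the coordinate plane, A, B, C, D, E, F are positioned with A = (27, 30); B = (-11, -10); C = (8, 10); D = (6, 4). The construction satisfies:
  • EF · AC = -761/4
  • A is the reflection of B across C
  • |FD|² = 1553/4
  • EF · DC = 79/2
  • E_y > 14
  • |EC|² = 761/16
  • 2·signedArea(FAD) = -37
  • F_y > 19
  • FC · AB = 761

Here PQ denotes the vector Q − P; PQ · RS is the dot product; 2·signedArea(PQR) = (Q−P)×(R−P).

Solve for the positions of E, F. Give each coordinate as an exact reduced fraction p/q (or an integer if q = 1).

E = (51/4, 15)
F = (35/2, 20)

1. F_x = 35/2  [2·signedArea(FAD) = -37 ∩ FC · AB = 761]
2. F_y = 20  [2·signedArea(FAD) = -37 ∩ FC · AB = 761]
   → F = (35/2, 20)
3. E_x = 51/4  [EF · DC = 79/2 ∩ EF · AC = -761/4]
4. E_y = 15  [EF · DC = 79/2 ∩ EF · AC = -761/4]
   → E = (51/4, 15)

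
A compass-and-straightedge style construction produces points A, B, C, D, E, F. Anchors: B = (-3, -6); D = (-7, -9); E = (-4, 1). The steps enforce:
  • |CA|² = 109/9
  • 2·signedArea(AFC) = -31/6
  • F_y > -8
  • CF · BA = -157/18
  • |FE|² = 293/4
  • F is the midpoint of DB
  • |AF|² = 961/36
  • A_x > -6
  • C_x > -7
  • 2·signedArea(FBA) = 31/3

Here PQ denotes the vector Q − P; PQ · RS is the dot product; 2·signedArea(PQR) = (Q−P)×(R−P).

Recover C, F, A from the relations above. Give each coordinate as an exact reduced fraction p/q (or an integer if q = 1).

1. F_x = -5  [F is the midpoint of DB]
2. F_y = -15/2  [F is the midpoint of DB]
   → F = (-5, -15/2)
3. A_x = -5  [line -3/2·x + 2·y + -17/6 = 0 ∩ |AF|² = 961/36]
4. A_y = -7/3  [line -3/2·x + 2·y + -17/6 = 0 ∩ |AF|² = 961/36]
   → A = (-5, -7/3)
5. C_x = -6  [CF · BA = -157/18 ∩ 2·signedArea(AFC) = -31/6]
6. C_y = -17/3  [CF · BA = -157/18 ∩ 2·signedArea(AFC) = -31/6]
   → C = (-6, -17/3)

A = (-5, -7/3)
C = (-6, -17/3)
F = (-5, -15/2)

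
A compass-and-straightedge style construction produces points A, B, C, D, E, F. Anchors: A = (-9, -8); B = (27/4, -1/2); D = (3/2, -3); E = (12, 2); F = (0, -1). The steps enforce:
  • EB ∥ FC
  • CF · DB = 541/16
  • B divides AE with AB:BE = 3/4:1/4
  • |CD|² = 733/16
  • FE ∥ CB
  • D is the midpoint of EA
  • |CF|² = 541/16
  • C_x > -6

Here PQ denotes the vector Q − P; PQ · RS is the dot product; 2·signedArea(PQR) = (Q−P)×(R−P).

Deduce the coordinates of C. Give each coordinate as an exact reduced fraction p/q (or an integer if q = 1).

1. C_x = -21/4  [FE ∥ CB ∩ EB ∥ FC]
2. C_y = -7/2  [FE ∥ CB ∩ EB ∥ FC]
   → C = (-21/4, -7/2)

C = (-21/4, -7/2)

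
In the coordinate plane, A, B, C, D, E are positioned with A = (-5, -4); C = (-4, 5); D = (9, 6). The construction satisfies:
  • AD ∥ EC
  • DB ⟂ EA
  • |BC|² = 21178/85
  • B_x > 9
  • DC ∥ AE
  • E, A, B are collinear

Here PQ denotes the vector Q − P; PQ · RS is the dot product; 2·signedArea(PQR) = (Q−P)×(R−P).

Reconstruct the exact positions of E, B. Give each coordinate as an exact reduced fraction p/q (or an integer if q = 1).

1. E_x = -18  [AD ∥ EC ∩ DC ∥ AE]
2. E_y = -5  [AD ∥ EC ∩ DC ∥ AE]
   → E = (-18, -5)
3. B_x = 823/85  [E, A, B are collinear ∩ DB ⟂ EA]
4. B_y = -244/85  [E, A, B are collinear ∩ DB ⟂ EA]
   → B = (823/85, -244/85)

B = (823/85, -244/85)
E = (-18, -5)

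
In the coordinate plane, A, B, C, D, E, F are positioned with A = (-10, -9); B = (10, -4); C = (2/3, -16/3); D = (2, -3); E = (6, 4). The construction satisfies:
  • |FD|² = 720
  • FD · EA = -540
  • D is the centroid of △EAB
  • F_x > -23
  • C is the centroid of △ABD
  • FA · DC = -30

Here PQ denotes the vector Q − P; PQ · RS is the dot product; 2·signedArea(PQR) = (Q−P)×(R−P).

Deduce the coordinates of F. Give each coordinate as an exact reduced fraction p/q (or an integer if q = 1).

F = (-22, -15)

1. F_x = -22  [FD · EA = -540 ∩ FA · DC = -30]
2. F_y = -15  [FD · EA = -540 ∩ FA · DC = -30]
   → F = (-22, -15)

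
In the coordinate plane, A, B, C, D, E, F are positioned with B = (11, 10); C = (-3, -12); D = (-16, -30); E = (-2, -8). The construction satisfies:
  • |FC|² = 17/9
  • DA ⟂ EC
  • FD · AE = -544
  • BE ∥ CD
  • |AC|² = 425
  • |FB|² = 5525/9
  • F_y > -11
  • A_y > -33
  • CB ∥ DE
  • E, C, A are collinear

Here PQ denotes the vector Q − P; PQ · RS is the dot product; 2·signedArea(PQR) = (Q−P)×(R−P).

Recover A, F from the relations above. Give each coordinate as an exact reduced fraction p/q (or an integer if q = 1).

A = (-8, -32)
F = (-8/3, -32/3)

1. A_x = -8  [E, C, A are collinear ∩ DA ⟂ EC]
2. A_y = -32  [E, C, A are collinear ∩ DA ⟂ EC]
   → A = (-8, -32)
3. F_x = -8/3  [line -6·x + -24·y + -272 = 0 ∩ |FC|² = 17/9]
4. F_y = -32/3  [line -6·x + -24·y + -272 = 0 ∩ |FC|² = 17/9]
   → F = (-8/3, -32/3)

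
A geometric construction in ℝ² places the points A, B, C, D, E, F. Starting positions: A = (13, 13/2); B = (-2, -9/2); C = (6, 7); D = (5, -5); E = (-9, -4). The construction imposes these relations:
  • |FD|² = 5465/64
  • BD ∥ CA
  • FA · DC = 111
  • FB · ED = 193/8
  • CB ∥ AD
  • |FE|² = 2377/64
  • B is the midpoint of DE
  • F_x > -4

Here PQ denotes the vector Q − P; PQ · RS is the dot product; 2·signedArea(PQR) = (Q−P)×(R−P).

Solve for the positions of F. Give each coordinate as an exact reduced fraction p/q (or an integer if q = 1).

F = (-7/2, -11/8)

1. F_x = -7/2  [FA · DC = 111 ∩ FB · ED = 193/8]
2. F_y = -11/8  [FA · DC = 111 ∩ FB · ED = 193/8]
   → F = (-7/2, -11/8)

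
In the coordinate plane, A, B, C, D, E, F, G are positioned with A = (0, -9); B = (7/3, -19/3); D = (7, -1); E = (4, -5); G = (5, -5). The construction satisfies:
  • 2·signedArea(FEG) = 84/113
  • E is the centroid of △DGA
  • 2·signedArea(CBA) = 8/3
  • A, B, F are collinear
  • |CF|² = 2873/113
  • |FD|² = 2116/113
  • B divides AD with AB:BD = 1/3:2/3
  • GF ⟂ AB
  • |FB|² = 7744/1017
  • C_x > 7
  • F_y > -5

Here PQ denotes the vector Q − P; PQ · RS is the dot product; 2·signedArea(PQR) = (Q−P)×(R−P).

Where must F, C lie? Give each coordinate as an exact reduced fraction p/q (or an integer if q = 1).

1. F_x = 469/113  [A, B, F are collinear ∩ GF ⟂ AB]
2. F_y = -481/113  [A, B, F are collinear ∩ GF ⟂ AB]
   → F = (469/113, -481/113)
3. C_x = 8  [line 8/3·x + -7/3·y + -71/3 = 0 ∩ |CF|² = 2873/113]
4. C_y = -1  [line 8/3·x + -7/3·y + -71/3 = 0 ∩ |CF|² = 2873/113]
   → C = (8, -1)

C = (8, -1)
F = (469/113, -481/113)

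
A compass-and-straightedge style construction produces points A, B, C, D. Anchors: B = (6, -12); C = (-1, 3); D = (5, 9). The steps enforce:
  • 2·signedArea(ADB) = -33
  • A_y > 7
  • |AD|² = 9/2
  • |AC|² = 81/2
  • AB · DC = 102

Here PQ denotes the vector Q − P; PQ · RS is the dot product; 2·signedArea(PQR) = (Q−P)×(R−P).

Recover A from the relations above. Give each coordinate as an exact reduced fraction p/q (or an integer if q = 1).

A = (7/2, 15/2)

1. A_x = 7/2  [2·signedArea(ADB) = -33 ∩ AB · DC = 102]
2. A_y = 15/2  [2·signedArea(ADB) = -33 ∩ AB · DC = 102]
   → A = (7/2, 15/2)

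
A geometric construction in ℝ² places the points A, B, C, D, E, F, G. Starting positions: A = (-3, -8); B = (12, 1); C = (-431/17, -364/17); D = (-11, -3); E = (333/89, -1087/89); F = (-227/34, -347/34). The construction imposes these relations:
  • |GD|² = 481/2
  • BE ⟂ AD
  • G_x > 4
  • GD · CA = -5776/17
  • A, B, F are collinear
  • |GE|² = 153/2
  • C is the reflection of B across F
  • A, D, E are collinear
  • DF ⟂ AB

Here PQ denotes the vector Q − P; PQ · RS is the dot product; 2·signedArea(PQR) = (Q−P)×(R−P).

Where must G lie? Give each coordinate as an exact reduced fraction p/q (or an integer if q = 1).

1. G_x = 9/2  [line -380/17·x + -228/17·y + 912/17 = 0 ∩ |GD|² = 481/2]
2. G_y = -7/2  [line -380/17·x + -228/17·y + 912/17 = 0 ∩ |GD|² = 481/2]
   → G = (9/2, -7/2)

G = (9/2, -7/2)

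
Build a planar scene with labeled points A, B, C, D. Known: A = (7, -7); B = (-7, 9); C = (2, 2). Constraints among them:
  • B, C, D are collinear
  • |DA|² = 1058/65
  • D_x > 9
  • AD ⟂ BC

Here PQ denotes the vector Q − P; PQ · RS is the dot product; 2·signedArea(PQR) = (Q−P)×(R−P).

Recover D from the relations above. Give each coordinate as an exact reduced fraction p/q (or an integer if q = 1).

1. D_x = 616/65  [B, C, D are collinear ∩ AD ⟂ BC]
2. D_y = -248/65  [B, C, D are collinear ∩ AD ⟂ BC]
   → D = (616/65, -248/65)

D = (616/65, -248/65)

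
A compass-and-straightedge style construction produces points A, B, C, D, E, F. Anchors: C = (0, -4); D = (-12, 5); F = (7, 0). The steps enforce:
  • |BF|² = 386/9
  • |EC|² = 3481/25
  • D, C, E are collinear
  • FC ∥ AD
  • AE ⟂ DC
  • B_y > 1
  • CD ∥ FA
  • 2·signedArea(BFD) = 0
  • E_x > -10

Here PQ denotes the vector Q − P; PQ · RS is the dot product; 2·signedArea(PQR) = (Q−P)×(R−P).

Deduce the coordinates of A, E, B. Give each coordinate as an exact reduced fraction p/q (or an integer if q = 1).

1. A_x = -5  [FC ∥ AD ∩ CD ∥ FA]
2. A_y = 9  [FC ∥ AD ∩ CD ∥ FA]
   → A = (-5, 9)
3. E_x = -236/25  [D, C, E are collinear ∩ AE ⟂ DC]
4. E_y = 77/25  [D, C, E are collinear ∩ AE ⟂ DC]
   → E = (-236/25, 77/25)
5. B_x = 2/3  [line -5·x + -19·y + 35 = 0 ∩ |BF|² = 386/9]
6. B_y = 5/3  [line -5·x + -19·y + 35 = 0 ∩ |BF|² = 386/9]
   → B = (2/3, 5/3)

A = (-5, 9)
B = (2/3, 5/3)
E = (-236/25, 77/25)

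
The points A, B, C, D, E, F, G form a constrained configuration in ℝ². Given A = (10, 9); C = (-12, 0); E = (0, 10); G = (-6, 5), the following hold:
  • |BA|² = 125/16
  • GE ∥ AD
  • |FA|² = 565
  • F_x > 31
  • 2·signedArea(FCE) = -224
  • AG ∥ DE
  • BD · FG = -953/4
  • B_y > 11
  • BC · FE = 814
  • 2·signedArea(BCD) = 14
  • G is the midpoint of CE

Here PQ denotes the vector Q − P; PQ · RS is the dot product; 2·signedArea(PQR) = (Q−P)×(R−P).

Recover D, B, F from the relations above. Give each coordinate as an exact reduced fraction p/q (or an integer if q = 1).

B = (21/2, 47/4)
D = (16, 14)
F = (32, 18)

1. D_x = 16  [AG ∥ DE ∩ GE ∥ AD]
2. D_y = 14  [AG ∥ DE ∩ GE ∥ AD]
   → D = (16, 14)
3. B_x = 21/2  [line -14·x + 28·y + -182 = 0 ∩ |BA|² = 125/16]
4. B_y = 47/4  [line -14·x + 28·y + -182 = 0 ∩ |BA|² = 125/16]
   → B = (21/2, 47/4)
5. F_x = 32  [BD · FG = -953/4 ∩ 2·signedArea(FCE) = -224]
6. F_y = 18  [BD · FG = -953/4 ∩ 2·signedArea(FCE) = -224]
   → F = (32, 18)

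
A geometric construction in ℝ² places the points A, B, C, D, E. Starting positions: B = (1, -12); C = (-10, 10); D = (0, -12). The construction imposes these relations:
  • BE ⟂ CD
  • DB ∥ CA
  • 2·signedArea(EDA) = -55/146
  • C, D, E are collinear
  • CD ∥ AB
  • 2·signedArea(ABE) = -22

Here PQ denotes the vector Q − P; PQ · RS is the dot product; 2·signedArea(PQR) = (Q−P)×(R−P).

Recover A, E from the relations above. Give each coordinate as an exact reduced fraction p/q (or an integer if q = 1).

1. A_x = -9  [CD ∥ AB ∩ DB ∥ CA]
2. A_y = 10  [CD ∥ AB ∩ DB ∥ CA]
   → A = (-9, 10)
3. E_x = 25/146  [C, D, E are collinear ∩ BE ⟂ CD]
4. E_y = -1807/146  [C, D, E are collinear ∩ BE ⟂ CD]
   → E = (25/146, -1807/146)

A = (-9, 10)
E = (25/146, -1807/146)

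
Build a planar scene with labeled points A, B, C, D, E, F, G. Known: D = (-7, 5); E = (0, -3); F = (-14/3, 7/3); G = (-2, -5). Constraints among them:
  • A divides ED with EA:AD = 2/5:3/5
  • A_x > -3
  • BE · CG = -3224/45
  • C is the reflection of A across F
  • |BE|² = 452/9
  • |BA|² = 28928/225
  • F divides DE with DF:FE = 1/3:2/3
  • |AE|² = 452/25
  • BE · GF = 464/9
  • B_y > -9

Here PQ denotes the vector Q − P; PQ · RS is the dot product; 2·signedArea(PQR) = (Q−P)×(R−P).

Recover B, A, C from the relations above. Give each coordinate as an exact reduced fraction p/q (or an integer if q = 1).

A = (-14/5, 1/5)
B = (14/3, -25/3)
C = (-98/15, 67/15)

1. B_x = 14/3  [line 8/3·x + -22/3·y + -662/9 = 0 ∩ |BE|² = 452/9]
2. B_y = -25/3  [line 8/3·x + -22/3·y + -662/9 = 0 ∩ |BE|² = 452/9]
   → B = (14/3, -25/3)
3. A_x = -14/5  [A divides ED with EA:AD = 2/5:3/5]
4. A_y = 1/5  [A divides ED with EA:AD = 2/5:3/5]
   → A = (-14/5, 1/5)
5. C_x = -98/15  [BE · CG = -3224/45 ∩ C is the reflection of A across F]
6. C_y = 67/15  [BE · CG = -3224/45 ∩ C is the reflection of A across F]
   → C = (-98/15, 67/15)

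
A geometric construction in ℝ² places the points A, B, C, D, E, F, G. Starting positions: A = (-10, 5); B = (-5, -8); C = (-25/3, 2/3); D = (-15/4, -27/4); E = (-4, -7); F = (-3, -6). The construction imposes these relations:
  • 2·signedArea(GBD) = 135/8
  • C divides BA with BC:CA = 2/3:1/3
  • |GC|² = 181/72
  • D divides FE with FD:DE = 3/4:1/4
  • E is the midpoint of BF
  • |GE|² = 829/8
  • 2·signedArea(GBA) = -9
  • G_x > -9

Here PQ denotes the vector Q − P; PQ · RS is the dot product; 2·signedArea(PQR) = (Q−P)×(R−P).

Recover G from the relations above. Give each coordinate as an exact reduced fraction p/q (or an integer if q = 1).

G = (-33/4, 9/4)

1. G_x = -33/4  [2·signedArea(GBA) = -9 ∩ 2·signedArea(GBD) = 135/8]
2. G_y = 9/4  [2·signedArea(GBA) = -9 ∩ 2·signedArea(GBD) = 135/8]
   → G = (-33/4, 9/4)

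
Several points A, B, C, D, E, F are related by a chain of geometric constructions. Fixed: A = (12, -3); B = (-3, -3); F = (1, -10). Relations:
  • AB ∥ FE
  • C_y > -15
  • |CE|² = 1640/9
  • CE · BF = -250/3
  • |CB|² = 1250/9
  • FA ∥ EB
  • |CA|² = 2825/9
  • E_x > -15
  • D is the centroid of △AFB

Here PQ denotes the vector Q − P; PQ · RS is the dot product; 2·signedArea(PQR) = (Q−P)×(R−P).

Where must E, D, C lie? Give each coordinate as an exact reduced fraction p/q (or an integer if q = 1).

1. E_x = -14  [FA ∥ EB ∩ AB ∥ FE]
2. E_y = -10  [FA ∥ EB ∩ AB ∥ FE]
   → E = (-14, -10)
3. D_x = 10/3  [D is the centroid of △AFB]
4. D_y = -16/3  [D is the centroid of △AFB]
   → D = (10/3, -16/3)
5. C_x = -4/3  [line -4·x + 7·y + 292/3 = 0 ∩ |CE|² = 1640/9]
6. C_y = -44/3  [line -4·x + 7·y + 292/3 = 0 ∩ |CE|² = 1640/9]
   → C = (-4/3, -44/3)

C = (-4/3, -44/3)
D = (10/3, -16/3)
E = (-14, -10)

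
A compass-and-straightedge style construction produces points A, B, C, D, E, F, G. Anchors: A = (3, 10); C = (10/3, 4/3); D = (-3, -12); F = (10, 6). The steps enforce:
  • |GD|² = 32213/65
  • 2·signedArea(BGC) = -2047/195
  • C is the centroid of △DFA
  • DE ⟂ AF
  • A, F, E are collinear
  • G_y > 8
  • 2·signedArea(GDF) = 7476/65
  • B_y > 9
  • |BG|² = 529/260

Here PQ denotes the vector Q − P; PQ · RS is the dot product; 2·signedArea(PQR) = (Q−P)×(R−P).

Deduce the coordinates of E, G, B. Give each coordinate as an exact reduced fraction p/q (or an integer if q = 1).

1. E_x = 517/65  [A, F, E are collinear ∩ DE ⟂ AF]
2. E_y = 466/65  [A, F, E are collinear ∩ DE ⟂ AF]
   → E = (517/65, 466/65)
3. G_x = 356/65  [line -18·x + 13·y + -846/65 = 0 ∩ |GD|² = 32213/65]
4. G_y = 558/65  [line -18·x + 13·y + -846/65 = 0 ∩ |GD|² = 32213/65]
   → G = (356/65, 558/65)
5. B_x = 551/130  [line 1414/195·x + -418/195·y + -703/65 = 0 ∩ |BG|² = 529/260]
6. B_y = 604/65  [line 1414/195·x + -418/195·y + -703/65 = 0 ∩ |BG|² = 529/260]
   → B = (551/130, 604/65)

B = (551/130, 604/65)
E = (517/65, 466/65)
G = (356/65, 558/65)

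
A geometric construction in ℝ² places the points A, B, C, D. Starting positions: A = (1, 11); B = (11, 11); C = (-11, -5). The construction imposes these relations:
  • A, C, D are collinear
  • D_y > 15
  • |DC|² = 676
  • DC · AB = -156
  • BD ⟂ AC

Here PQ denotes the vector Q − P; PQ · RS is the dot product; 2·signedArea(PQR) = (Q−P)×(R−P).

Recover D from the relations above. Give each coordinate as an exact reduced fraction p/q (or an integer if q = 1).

D = (23/5, 79/5)

1. D_x = 23/5  [A, C, D are collinear ∩ BD ⟂ AC]
2. D_y = 79/5  [A, C, D are collinear ∩ BD ⟂ AC]
   → D = (23/5, 79/5)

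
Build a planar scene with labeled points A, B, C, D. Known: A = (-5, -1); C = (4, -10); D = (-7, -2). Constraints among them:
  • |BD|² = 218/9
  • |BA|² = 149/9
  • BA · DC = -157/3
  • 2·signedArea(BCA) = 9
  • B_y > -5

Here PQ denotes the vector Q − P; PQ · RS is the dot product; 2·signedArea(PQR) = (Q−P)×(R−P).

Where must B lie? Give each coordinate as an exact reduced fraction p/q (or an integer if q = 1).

B = (-8/3, -13/3)

1. B_x = -8/3  [BA · DC = -157/3 ∩ 2·signedArea(BCA) = 9]
2. B_y = -13/3  [BA · DC = -157/3 ∩ 2·signedArea(BCA) = 9]
   → B = (-8/3, -13/3)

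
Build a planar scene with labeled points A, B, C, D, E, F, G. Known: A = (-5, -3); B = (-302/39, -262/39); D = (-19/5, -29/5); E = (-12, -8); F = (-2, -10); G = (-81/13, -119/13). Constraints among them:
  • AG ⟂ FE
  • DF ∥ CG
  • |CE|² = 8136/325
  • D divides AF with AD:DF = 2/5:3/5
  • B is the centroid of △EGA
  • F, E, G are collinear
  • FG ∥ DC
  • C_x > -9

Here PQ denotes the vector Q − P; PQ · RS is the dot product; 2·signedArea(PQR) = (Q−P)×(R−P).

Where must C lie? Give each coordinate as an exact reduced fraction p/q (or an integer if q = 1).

C = (-522/65, -322/65)

1. C_x = -522/65  [DF ∥ CG ∩ FG ∥ DC]
2. C_y = -322/65  [DF ∥ CG ∩ FG ∥ DC]
   → C = (-522/65, -322/65)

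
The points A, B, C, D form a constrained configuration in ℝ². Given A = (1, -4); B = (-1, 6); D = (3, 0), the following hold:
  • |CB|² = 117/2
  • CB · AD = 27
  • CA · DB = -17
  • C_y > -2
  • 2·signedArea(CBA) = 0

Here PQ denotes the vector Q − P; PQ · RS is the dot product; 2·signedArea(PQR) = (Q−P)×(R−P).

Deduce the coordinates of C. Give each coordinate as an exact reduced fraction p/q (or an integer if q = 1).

C = (1/2, -3/2)

1. C_x = 1/2  [2·signedArea(CBA) = 0 ∩ CB · AD = 27]
2. C_y = -3/2  [2·signedArea(CBA) = 0 ∩ CB · AD = 27]
   → C = (1/2, -3/2)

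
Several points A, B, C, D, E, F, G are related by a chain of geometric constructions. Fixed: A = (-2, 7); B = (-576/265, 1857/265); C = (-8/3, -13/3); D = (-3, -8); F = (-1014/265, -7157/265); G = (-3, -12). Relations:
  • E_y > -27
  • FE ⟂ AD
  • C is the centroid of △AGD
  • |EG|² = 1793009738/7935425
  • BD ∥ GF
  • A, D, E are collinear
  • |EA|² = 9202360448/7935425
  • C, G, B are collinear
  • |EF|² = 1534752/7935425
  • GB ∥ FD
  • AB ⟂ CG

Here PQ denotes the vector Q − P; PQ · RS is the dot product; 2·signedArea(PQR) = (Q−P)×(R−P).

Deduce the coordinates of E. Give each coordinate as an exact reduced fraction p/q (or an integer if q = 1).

E = (-127722/29945, -161573/5989)

1. E_x = -127722/29945  [A, D, E are collinear ∩ FE ⟂ AD]
2. E_y = -161573/5989  [A, D, E are collinear ∩ FE ⟂ AD]
   → E = (-127722/29945, -161573/5989)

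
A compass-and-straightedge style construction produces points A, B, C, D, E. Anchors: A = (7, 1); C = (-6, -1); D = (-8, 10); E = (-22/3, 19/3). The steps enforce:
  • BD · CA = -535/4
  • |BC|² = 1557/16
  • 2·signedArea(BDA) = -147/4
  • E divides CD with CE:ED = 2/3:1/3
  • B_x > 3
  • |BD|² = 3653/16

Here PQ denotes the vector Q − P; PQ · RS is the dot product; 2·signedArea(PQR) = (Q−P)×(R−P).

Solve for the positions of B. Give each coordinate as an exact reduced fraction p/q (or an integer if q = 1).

B = (15/4, 1/2)

1. B_x = 15/4  [2·signedArea(BDA) = -147/4 ∩ BD · CA = -535/4]
2. B_y = 1/2  [2·signedArea(BDA) = -147/4 ∩ BD · CA = -535/4]
   → B = (15/4, 1/2)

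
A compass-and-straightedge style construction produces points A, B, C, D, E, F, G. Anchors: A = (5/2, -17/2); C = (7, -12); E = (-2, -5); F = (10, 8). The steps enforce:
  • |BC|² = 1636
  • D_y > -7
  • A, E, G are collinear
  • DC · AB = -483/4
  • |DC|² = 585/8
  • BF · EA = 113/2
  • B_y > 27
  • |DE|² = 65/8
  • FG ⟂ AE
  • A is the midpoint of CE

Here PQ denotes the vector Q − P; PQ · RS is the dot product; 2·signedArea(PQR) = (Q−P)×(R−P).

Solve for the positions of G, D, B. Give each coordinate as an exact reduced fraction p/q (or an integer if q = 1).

1. G_x = -107/130  [A, E, G are collinear ∩ FG ⟂ AE]
2. G_y = -769/130  [A, E, G are collinear ∩ FG ⟂ AE]
   → G = (-107/130, -769/130)
3. B_x = 13  [line -9/2·x + 7/2·y + -79/2 = 0 ∩ |BC|² = 1636]
4. B_y = 28  [line -9/2·x + 7/2·y + -79/2 = 0 ∩ |BC|² = 1636]
   → B = (13, 28)
5. D_x = 1/4  [line -21/2·x + -73/2·y + -975/4 = 0 ∩ |DC|² = 585/8]
6. D_y = -27/4  [line -21/2·x + -73/2·y + -975/4 = 0 ∩ |DC|² = 585/8]
   → D = (1/4, -27/4)

B = (13, 28)
D = (1/4, -27/4)
G = (-107/130, -769/130)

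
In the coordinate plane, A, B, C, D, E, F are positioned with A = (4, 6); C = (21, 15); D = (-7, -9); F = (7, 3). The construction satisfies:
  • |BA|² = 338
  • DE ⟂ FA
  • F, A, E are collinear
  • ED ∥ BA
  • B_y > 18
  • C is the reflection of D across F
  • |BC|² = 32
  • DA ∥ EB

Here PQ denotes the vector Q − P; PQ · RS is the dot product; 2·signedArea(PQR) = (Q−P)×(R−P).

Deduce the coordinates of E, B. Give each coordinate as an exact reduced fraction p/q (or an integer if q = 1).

1. E_x = 6  [F, A, E are collinear ∩ DE ⟂ FA]
2. E_y = 4  [F, A, E are collinear ∩ DE ⟂ FA]
   → E = (6, 4)
3. B_x = 17  [ED ∥ BA ∩ DA ∥ EB]
4. B_y = 19  [ED ∥ BA ∩ DA ∥ EB]
   → B = (17, 19)

B = (17, 19)
E = (6, 4)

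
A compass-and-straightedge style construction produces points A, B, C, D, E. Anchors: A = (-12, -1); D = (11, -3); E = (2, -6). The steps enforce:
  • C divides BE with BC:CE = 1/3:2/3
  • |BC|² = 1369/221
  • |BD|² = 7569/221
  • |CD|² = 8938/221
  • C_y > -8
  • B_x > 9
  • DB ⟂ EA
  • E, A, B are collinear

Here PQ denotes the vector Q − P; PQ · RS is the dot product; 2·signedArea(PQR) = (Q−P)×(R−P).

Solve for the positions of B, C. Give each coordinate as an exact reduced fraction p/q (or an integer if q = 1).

1. B_x = 1996/221  [E, A, B are collinear ∩ DB ⟂ EA]
2. B_y = -1881/221  [E, A, B are collinear ∩ DB ⟂ EA]
   → B = (1996/221, -1881/221)
3. C_x = 1478/221  [C divides BE with BC:CE = 1/3:2/3]
4. C_y = -1696/221  [C divides BE with BC:CE = 1/3:2/3]
   → C = (1478/221, -1696/221)

B = (1996/221, -1881/221)
C = (1478/221, -1696/221)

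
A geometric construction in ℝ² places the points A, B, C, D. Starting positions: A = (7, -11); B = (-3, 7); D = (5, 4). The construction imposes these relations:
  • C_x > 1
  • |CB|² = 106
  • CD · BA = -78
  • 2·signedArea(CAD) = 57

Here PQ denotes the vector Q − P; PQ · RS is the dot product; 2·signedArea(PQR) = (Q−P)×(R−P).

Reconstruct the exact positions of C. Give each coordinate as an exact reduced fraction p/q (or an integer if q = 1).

1. C_x = 2  [2·signedArea(CAD) = 57 ∩ CD · BA = -78]
2. C_y = -2  [2·signedArea(CAD) = 57 ∩ CD · BA = -78]
   → C = (2, -2)

C = (2, -2)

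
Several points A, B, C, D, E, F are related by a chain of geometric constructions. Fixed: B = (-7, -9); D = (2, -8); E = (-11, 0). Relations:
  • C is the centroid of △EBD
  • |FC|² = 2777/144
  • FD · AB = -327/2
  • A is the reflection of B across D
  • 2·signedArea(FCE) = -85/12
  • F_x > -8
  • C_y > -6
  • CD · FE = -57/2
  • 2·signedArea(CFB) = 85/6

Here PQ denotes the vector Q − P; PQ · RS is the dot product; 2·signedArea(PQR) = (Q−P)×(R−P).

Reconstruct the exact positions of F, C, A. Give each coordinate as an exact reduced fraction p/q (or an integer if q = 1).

1. C_x = -16/3  [C is the centroid of △EBD]
2. C_y = -17/3  [C is the centroid of △EBD]
   → C = (-16/3, -17/3)
3. A_x = 11  [A is the reflection of B across D]
4. A_y = -7  [A is the reflection of B across D]
   → A = (11, -7)
5. F_x = -31/4  [2·signedArea(FCE) = -85/12 ∩ CD · FE = -57/2]
6. F_y = -2  [2·signedArea(FCE) = -85/12 ∩ CD · FE = -57/2]
   → F = (-31/4, -2)

A = (11, -7)
C = (-16/3, -17/3)
F = (-31/4, -2)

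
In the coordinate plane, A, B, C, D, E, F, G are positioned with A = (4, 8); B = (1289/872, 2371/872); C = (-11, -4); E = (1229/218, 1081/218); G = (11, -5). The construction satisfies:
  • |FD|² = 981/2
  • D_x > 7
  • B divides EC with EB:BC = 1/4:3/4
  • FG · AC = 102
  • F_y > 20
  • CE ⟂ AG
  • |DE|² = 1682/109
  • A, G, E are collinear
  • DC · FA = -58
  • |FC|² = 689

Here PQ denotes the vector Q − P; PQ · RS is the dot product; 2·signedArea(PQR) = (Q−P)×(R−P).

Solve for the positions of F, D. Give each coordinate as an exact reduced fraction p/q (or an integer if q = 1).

1. F_x = -3  [line 15·x + 12·y + -207 = 0 ∩ |FC|² = 689]
2. F_y = 21  [line 15·x + 12·y + -207 = 0 ∩ |FC|² = 689]
   → F = (-3, 21)
3. D_x = 15/2  [line -7·x + 13·y + 33 = 0 ∩ |FD|² = 981/2]
4. D_y = 3/2  [line -7·x + 13·y + 33 = 0 ∩ |FD|² = 981/2]
   → D = (15/2, 3/2)

D = (15/2, 3/2)
F = (-3, 21)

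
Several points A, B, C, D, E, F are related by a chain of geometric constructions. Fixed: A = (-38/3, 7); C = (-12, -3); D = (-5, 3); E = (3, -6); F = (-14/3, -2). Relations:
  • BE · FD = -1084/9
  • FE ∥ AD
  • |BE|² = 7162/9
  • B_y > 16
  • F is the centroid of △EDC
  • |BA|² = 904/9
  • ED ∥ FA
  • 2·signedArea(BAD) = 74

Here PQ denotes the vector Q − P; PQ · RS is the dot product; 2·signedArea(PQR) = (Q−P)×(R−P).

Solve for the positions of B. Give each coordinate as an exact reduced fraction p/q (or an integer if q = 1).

B = (-40/3, 17)

1. B_x = -40/3  [BE · FD = -1084/9 ∩ 2·signedArea(BAD) = 74]
2. B_y = 17  [BE · FD = -1084/9 ∩ 2·signedArea(BAD) = 74]
   → B = (-40/3, 17)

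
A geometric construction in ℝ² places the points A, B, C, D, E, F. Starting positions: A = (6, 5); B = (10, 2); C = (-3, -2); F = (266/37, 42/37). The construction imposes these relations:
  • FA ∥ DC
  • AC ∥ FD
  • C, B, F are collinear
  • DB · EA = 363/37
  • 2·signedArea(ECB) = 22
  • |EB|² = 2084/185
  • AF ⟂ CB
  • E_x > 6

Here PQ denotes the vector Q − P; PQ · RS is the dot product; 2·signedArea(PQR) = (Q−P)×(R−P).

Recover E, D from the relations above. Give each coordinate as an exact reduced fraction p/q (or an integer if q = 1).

1. D_x = -67/37  [FA ∥ DC ∩ AC ∥ FD]
2. D_y = -217/37  [FA ∥ DC ∩ AC ∥ FD]
   → D = (-67/37, -217/37)
3. E_x = 1242/185  [2·signedArea(ECB) = 22 ∩ DB · EA = 363/37]
4. E_y = 496/185  [2·signedArea(ECB) = 22 ∩ DB · EA = 363/37]
   → E = (1242/185, 496/185)

D = (-67/37, -217/37)
E = (1242/185, 496/185)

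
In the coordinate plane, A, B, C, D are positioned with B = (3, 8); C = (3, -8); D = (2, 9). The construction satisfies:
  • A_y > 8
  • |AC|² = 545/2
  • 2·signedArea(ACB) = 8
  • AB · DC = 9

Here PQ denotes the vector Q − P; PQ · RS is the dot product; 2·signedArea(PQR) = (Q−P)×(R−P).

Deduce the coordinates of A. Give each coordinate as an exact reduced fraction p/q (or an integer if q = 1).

A = (5/2, 17/2)

1. A_x = 5/2  [AB · DC = 9 ∩ 2·signedArea(ACB) = 8]
2. A_y = 17/2  [AB · DC = 9 ∩ 2·signedArea(ACB) = 8]
   → A = (5/2, 17/2)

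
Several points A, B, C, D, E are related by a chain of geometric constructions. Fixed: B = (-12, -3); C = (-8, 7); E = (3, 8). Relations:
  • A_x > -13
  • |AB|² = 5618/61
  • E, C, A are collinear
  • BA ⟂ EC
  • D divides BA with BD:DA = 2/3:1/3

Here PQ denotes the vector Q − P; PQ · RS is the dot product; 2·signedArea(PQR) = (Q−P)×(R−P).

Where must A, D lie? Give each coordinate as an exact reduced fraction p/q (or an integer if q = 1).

A = (-785/61, 400/61)
D = (-2302/183, 617/183)

1. A_x = -785/61  [E, C, A are collinear ∩ BA ⟂ EC]
2. A_y = 400/61  [E, C, A are collinear ∩ BA ⟂ EC]
   → A = (-785/61, 400/61)
3. D_x = -2302/183  [D divides BA with BD:DA = 2/3:1/3]
4. D_y = 617/183  [D divides BA with BD:DA = 2/3:1/3]
   → D = (-2302/183, 617/183)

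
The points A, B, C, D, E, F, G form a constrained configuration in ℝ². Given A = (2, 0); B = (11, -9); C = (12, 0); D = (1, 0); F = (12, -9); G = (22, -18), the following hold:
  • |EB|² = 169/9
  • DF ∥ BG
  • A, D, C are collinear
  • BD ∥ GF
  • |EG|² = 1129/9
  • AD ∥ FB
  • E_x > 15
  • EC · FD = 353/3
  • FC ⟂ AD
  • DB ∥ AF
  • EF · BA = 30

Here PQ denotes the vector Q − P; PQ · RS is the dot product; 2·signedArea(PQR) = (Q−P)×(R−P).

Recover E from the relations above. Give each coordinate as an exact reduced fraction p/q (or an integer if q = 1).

1. E_x = 46/3  [EF · BA = 30 ∩ EC · FD = 353/3]
2. E_y = -9  [EF · BA = 30 ∩ EC · FD = 353/3]
   → E = (46/3, -9)

E = (46/3, -9)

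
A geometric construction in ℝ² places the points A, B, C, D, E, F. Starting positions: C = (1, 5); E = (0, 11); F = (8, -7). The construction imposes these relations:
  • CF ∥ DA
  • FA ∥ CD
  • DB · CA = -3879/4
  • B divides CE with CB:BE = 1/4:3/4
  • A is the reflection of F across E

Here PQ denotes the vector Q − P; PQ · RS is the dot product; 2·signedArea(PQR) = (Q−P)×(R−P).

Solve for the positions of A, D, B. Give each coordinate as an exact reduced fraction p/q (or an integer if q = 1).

A = (-8, 29)
B = (3/4, 13/2)
D = (-15, 41)

1. A_x = -8  [A is the reflection of F across E]
2. A_y = 29  [A is the reflection of F across E]
   → A = (-8, 29)
3. D_x = -15  [CF ∥ DA ∩ FA ∥ CD]
4. D_y = 41  [CF ∥ DA ∩ FA ∥ CD]
   → D = (-15, 41)
5. B_x = 3/4  [B divides CE with CB:BE = 1/4:3/4]
6. B_y = 13/2  [B divides CE with CB:BE = 1/4:3/4]
   → B = (3/4, 13/2)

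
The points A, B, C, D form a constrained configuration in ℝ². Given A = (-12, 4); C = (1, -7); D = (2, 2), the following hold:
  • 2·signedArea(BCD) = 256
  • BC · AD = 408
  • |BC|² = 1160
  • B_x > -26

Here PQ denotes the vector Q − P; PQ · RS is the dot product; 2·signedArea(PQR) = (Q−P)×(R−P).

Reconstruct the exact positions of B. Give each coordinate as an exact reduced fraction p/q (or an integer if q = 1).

B = (-25, 15)

1. B_x = -25  [2·signedArea(BCD) = 256 ∩ BC · AD = 408]
2. B_y = 15  [2·signedArea(BCD) = 256 ∩ BC · AD = 408]
   → B = (-25, 15)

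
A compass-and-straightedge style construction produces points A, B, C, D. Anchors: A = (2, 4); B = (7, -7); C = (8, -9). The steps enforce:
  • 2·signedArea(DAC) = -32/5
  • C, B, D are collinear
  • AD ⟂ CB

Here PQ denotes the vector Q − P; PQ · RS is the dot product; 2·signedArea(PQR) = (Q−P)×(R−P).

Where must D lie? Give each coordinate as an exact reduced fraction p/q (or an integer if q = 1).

D = (8/5, 19/5)

1. D_x = 8/5  [C, B, D are collinear ∩ AD ⟂ CB]
2. D_y = 19/5  [C, B, D are collinear ∩ AD ⟂ CB]
   → D = (8/5, 19/5)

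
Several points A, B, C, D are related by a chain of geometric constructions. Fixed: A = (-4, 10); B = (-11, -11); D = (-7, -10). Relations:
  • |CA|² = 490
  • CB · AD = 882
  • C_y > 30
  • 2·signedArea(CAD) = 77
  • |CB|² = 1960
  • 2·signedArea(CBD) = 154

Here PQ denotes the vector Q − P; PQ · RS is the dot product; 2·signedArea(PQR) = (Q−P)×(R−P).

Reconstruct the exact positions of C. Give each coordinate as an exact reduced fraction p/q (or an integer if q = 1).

C = (3, 31)

1. C_x = 3  [2·signedArea(CBD) = 154 ∩ CB · AD = 882]
2. C_y = 31  [2·signedArea(CBD) = 154 ∩ CB · AD = 882]
   → C = (3, 31)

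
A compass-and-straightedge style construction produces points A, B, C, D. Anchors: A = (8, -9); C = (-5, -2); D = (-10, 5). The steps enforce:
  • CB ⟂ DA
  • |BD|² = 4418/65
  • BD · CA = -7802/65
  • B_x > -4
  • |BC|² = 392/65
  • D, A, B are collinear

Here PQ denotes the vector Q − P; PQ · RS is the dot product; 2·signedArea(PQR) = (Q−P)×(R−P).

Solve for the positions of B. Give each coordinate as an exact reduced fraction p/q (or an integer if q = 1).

1. B_x = -227/65  [D, A, B are collinear ∩ CB ⟂ DA]
2. B_y = -4/65  [D, A, B are collinear ∩ CB ⟂ DA]
   → B = (-227/65, -4/65)

B = (-227/65, -4/65)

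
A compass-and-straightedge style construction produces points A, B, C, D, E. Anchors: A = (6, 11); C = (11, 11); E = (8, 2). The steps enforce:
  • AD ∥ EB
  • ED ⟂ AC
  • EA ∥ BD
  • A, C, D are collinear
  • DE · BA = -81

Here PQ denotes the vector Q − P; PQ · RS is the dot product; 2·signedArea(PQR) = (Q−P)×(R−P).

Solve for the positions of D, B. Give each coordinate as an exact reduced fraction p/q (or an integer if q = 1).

1. D_x = 8  [A, C, D are collinear ∩ ED ⟂ AC]
2. D_y = 11  [A, C, D are collinear ∩ ED ⟂ AC]
   → D = (8, 11)
3. B_x = 10  [EA ∥ BD ∩ AD ∥ EB]
4. B_y = 2  [EA ∥ BD ∩ AD ∥ EB]
   → B = (10, 2)

B = (10, 2)
D = (8, 11)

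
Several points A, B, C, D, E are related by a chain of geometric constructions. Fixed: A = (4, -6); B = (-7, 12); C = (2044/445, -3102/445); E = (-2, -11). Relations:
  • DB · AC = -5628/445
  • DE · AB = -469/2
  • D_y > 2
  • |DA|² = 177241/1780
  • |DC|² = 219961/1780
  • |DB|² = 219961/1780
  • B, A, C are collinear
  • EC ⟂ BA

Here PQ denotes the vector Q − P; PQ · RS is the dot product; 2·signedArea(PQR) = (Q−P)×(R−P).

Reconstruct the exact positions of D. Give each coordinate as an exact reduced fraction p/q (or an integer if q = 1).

D = (-1071/890, 1119/445)

1. D_x = -1071/890  [line -264/445·x + 432/445·y + -1404/445 = 0 ∩ |DC|² = 219961/1780]
2. D_y = 1119/445  [line -264/445·x + 432/445·y + -1404/445 = 0 ∩ |DC|² = 219961/1780]
   → D = (-1071/890, 1119/445)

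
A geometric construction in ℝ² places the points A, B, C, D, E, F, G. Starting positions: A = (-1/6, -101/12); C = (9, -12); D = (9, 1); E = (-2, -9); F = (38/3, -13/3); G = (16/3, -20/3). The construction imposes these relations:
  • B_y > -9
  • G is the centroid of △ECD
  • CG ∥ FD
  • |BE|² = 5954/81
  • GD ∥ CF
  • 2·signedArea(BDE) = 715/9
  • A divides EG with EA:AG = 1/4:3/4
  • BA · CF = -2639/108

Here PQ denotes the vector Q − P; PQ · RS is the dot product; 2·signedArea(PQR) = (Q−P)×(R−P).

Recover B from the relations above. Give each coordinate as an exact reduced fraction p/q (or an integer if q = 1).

B = (59/9, -76/9)

1. B_x = 59/9  [2·signedArea(BDE) = 715/9 ∩ BA · CF = -2639/108]
2. B_y = -76/9  [2·signedArea(BDE) = 715/9 ∩ BA · CF = -2639/108]
   → B = (59/9, -76/9)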